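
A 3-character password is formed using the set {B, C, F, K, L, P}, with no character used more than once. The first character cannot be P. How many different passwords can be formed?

The first character has 6−1 = 5 choices (anything except P).
The remaining 2 characters are filled from the other 5 symbols without repetition: 5 × 4 = 20.
Total: 5 × 20 = 100.

100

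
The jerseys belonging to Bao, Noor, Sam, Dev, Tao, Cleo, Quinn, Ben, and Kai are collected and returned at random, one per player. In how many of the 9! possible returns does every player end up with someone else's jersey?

133496

This is the derangement count D_9: permutations of 9 items with no fixed point.
By inclusion–exclusion this is Σ_{j=0}^{9} (−1)^j C(9,j)·(9−j)!.
Computing: 362880 − 362880 + 181440 − 60480 + 15120 − 3024 + 504 − 72 + 9 − 1 = 133496.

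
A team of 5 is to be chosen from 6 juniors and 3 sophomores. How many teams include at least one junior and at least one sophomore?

120

Unrestricted: C(9,5) = 126 ways to pick any 5 of the 9.
Selections missing a whole group: no juniors → C(3,5) = 0; no sophomores → C(6,5) = 6.
Both groups omitted at once is impossible, so 126 − 6 = 120.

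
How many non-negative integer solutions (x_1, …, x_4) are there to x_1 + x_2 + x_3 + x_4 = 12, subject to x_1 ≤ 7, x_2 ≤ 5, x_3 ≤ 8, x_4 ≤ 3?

Without the upper bounds there are C(15,3) = 455 ways to split 12 among 4 variables.
Subtract solutions that violate a single cap (substitute x_i' = x_i − (cap_i+1)): x_1 ≥ 8 gives C(7,3) = 35; x_2 ≥ 6 gives C(9,3) = 84; x_3 ≥ 9 gives C(6,3) = 20; x_4 ≥ 4 gives C(11,3) = 165. Together 304.
Add back pairs where two caps are both exceeded: 0 + 0 + 1 + 0 + 10 + 0 = 11.
By inclusion–exclusion the count is 455 − 304 + 11 = 162.

162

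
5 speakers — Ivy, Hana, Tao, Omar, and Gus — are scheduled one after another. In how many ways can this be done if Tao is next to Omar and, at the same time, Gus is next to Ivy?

Treat {Tao,Omar} as one block (2 orders) and {Gus,Ivy} as another (2 orders).
That leaves 3 units to arrange: 2 × 2 × 3! = 4 × 6 = 24.

24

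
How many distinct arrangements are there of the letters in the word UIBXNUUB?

The 8 letters of UIBXNUUB have repeats: B appearing twice and U appearing 3 times.
The number of distinct arrangements is 8!/(3!·2!) = 40320/12 = 3360.

3360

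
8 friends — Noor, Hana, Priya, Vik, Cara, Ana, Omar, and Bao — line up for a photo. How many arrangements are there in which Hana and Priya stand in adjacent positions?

10080

Treat {Hana, Priya} as a single unit. There are 7 units to order, and the pair itself can be ordered 2 ways.
That gives 2 × 7! = 2 × 5040 = 10080.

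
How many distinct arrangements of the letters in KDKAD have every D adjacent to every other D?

Treat the 2 copies of D as a single block. The multiset to arrange is then {DD, A, K, K}, 4 items in all.
That gives (4)!/(2!) = 12 arrangements.

12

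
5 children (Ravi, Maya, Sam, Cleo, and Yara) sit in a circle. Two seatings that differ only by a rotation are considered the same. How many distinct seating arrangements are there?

Fix one person's seat to break rotational symmetry; the remaining 4 people can be arranged in (4)! = 24 ways.

24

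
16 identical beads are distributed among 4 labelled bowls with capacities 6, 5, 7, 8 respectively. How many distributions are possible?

Ignoring the caps, the number of non-negative solutions to x_1+…+x_4 = 16 is C(19,3) = 969.
Subtract solutions that violate a single cap (substitute x_i' = x_i − (cap_i+1)): x_1 ≥ 7 gives C(12,3) = 220; x_2 ≥ 6 gives C(13,3) = 286; x_3 ≥ 8 gives C(11,3) = 165; x_4 ≥ 9 gives C(10,3) = 120. Together 791.
Add back pairs where two caps are both exceeded: 20 + 4 + 1 + 10 + 4 + 0 = 39.
By inclusion–exclusion the count is 969 − 791 + 39 = 217.

217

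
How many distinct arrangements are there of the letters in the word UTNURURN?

UTNURURN has 8 letters with N appearing twice, R appearing twice, and U appearing 3 times.
So there are 8! / (3!·2!·2!) = 1680 distinguishable arrangements.

1680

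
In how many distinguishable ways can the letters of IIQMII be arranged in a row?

30

IIQMII has 6 letters with I appearing 4 times.
The number of distinct arrangements is 6!/(4!) = 720/24 = 30.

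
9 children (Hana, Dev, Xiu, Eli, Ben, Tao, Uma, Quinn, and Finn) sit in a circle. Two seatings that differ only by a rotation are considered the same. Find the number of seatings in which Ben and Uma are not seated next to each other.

Without the restriction there are (8)! = 40320 seatings.
Those with Ben next to Uma: fuse the pair into one unit and seat 8 units around a circle — 2·(7)! = 10080.
Subtracting, 40320 − 10080 = 30240.

30240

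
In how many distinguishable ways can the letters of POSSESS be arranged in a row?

POSSESS has 7 letters with S appearing 4 times.
So there are 7! / (4!) = 210 distinguishable arrangements.

210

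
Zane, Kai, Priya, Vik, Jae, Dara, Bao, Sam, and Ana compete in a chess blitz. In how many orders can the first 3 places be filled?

504

There are 9 choices for 1st place, 8 for 2nd, and 7 for 3rd.
That gives 9 × 8 × 7 = 504.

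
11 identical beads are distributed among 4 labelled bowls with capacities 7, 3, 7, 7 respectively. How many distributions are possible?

184

By stars and bars, unrestricted non-negative solutions to x_1+…+x_4 = 11 number C(11+3,3) = 364.
Subtract solutions that violate a single cap (substitute x_i' = x_i − (cap_i+1)): x_1 ≥ 8 gives C(6,3) = 20; x_2 ≥ 4 gives C(10,3) = 120; x_3 ≥ 8 gives C(6,3) = 20; x_4 ≥ 8 gives C(6,3) = 20. Together 180.
No two caps can be exceeded simultaneously, so the pair terms are all 0.
By inclusion–exclusion the count is 364 − 180 + 0 = 184.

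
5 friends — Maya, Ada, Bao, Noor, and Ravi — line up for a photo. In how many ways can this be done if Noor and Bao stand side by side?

Glue Noor and Bao into one block (2 internal orders), leaving 4 units to arrange in a row.
So the count is 2·(4)! = 48.

48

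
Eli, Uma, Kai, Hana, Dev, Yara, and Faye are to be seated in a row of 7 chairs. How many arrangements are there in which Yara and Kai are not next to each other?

3600

There are 7! = 5040 arrangements in all. If Yara and Kai are adjacent, merging them into one block gives 2·(6)! = 1440 arrangements.
Complementary counting: 5040 − 1440 = 3600.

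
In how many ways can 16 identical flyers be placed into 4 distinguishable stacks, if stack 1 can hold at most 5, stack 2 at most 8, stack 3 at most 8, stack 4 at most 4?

163

By stars and bars, unrestricted non-negative solutions to x_1+…+x_4 = 16 number C(16+3,3) = 969.
Subtract solutions that violate a single cap (substitute x_i' = x_i − (cap_i+1)): x_1 ≥ 6 gives C(13,3) = 286; x_2 ≥ 9 gives C(10,3) = 120; x_3 ≥ 9 gives C(10,3) = 120; x_4 ≥ 5 gives C(14,3) = 364. Together 890.
Add back pairs where two caps are both exceeded: 4 + 4 + 56 + 0 + 10 + 10 = 84.
By inclusion–exclusion the count is 969 − 890 + 84 = 163.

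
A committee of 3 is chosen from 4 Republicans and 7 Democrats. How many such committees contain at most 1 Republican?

119

Split by how many Republicans are chosen (0 through 1).
Sum: C(4,0)·C(7,3) + C(4,1)·C(7,2) = 35 + 84 = 119.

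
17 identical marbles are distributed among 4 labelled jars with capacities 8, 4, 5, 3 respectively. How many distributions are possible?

Without the upper bounds there are C(20,3) = 1140 ways to split 17 among 4 jars.
Subtract solutions that violate a single cap (substitute x_i' = x_i − (cap_i+1)): x_1 ≥ 9 gives C(11,3) = 165; x_2 ≥ 5 gives C(15,3) = 455; x_3 ≥ 6 gives C(14,3) = 364; x_4 ≥ 4 gives C(16,3) = 560. Together 1544.
Add back pairs where two caps are both exceeded: 20 + 10 + 35 + 84 + 165 + 120 = 434.
Subtract triples: 0 + 0 + 0 + 10 = 10.
By inclusion–exclusion the count is 1140 − 1544 + 434 − 10 = 20.

20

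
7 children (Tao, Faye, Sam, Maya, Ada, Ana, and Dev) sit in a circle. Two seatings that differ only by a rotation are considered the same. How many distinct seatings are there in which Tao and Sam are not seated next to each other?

All circular seatings of 7 people number (6)! = 720.
Those with Tao next to Sam: fuse the pair into one unit and seat 6 units around a circle — 2·(5)! = 240.
Subtracting, 720 − 240 = 480.

480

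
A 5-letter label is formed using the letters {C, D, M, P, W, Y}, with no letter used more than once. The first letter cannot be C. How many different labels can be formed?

600

The first letter has 6−1 = 5 choices (anything except C).
The remaining 4 letters are filled from the other 5 symbols without repetition: 5 × 4 × 3 × 2 = 120.
Total: 5 × 120 = 600.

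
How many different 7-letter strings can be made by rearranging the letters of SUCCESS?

Letter multiplicities in SUCCESS: C×2, E×1, S×3, U×1.
Dividing 7! = 5040 by 3!·2! = 12 for the repeated letters gives 420.

420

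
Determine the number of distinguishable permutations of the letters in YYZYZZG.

140

Letter multiplicities in YYZYZZG: G×1, Y×3, Z×3.
The number of distinct arrangements is 7!/(3!·3!) = 5040/36 = 140.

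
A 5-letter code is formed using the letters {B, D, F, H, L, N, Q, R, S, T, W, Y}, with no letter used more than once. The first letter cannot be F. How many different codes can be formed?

The first letter has 12−1 = 11 choices (anything except F).
The remaining 4 letters are filled from the other 11 symbols without repetition: 11 × 10 × 9 × 8 = 7920.
Total: 11 × 7920 = 87120.

87120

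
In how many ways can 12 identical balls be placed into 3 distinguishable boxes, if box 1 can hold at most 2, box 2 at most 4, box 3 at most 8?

By stars and bars, unrestricted non-negative solutions to x_1+…+x_3 = 12 number C(12+2,2) = 91.
Subtract solutions that violate a single cap (substitute x_i' = x_i − (cap_i+1)): x_1 ≥ 3 gives C(11,2) = 55; x_2 ≥ 5 gives C(9,2) = 36; x_3 ≥ 9 gives C(5,2) = 10. Together 101.
Add back pairs where two caps are both exceeded: 15 + 1 + 0 = 16.
By inclusion–exclusion the count is 91 − 101 + 16 = 6.

6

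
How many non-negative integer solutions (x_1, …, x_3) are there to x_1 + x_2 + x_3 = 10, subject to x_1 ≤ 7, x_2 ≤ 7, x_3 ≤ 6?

44

By stars and bars, unrestricted non-negative solutions to x_1+…+x_3 = 10 number C(10+2,2) = 66.
Subtract solutions that violate a single cap (substitute x_i' = x_i − (cap_i+1)): x_1 ≥ 8 gives C(4,2) = 6; x_2 ≥ 8 gives C(4,2) = 6; x_3 ≥ 7 gives C(5,2) = 10. Together 22.
No two caps can be exceeded simultaneously, so the pair terms are all 0.
By inclusion–exclusion the count is 66 − 22 + 0 = 44.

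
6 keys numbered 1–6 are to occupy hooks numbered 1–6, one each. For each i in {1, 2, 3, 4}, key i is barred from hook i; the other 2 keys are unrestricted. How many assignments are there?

Let Aᵢ (for 1 ≤ i ≤ 4) be the placements that put key i in its forbidden hook. Any j of these fix j positions, leaving (6−j)! ways to fill the rest, and there are C(4,j) ways to pick which j.
By inclusion–exclusion, the number of valid placements is Σ_{j=0}^{4} (−1)^j C(4,j)·(6−j)!.
Computing: 720 − 480 + 144 − 24 + 2 = 362.

362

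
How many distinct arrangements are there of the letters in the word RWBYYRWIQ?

RWBYYRWIQ has 9 letters with R appearing twice, W appearing twice, and Y appearing twice.
Dividing 9! = 362880 by 2!·2!·2! = 8 for the repeated letters gives 45360.

45360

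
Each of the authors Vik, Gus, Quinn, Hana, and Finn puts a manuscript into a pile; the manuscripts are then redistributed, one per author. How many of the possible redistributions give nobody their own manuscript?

44

This is the derangement count D_5: permutations of 5 items with no fixed point.
By inclusion–exclusion this is Σ_{j=0}^{5} (−1)^j C(5,j)·(5−j)!.
Computing: 120 − 120 + 60 − 20 + 5 − 1 = 44.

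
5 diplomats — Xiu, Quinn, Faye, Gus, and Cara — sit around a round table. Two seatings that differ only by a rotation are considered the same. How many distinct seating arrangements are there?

Around a circle, 5 distinct people have 5!/5 = (4)! = 24 rotationally distinct seatings.

24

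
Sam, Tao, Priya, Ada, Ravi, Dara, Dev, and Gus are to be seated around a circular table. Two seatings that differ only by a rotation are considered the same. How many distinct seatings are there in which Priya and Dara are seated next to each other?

Treat {Priya, Dara} as one unit (2 internal orders) and seat the resulting 7 units around the table: (6)! circular arrangements.
So 2 × (6)! = 2 × 720 = 1440.

1440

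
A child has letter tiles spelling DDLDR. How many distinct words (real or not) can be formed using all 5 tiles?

Letter multiplicities in DDLDR: D×3, L×1, R×1.
Dividing 5! = 120 by 3! = 6 for the repeated letters gives 20.

20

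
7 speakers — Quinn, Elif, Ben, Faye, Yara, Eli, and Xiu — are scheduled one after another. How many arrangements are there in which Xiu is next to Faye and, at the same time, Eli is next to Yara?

480

Treat {Xiu,Faye} as one block (2 orders) and {Eli,Yara} as another (2 orders).
That leaves 5 units to arrange: 2 × 2 × 5! = 4 × 120 = 480.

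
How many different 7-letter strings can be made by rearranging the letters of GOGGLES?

GOGGLES has 7 letters with G appearing 3 times.
Dividing 7! = 5040 by 3! = 6 for the repeated letters gives 840.

840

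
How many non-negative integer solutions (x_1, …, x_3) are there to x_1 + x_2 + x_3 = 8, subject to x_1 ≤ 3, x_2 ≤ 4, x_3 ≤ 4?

Without the upper bounds there are C(10,2) = 45 ways to split 8 among 3 variables.
Subtract solutions that violate a single cap (substitute x_i' = x_i − (cap_i+1)): x_1 ≥ 4 gives C(6,2) = 15; x_2 ≥ 5 gives C(5,2) = 10; x_3 ≥ 5 gives C(5,2) = 10. Together 35.
No two caps can be exceeded simultaneously, so the pair terms are all 0.
By inclusion–exclusion the count is 45 − 35 + 0 = 10.

10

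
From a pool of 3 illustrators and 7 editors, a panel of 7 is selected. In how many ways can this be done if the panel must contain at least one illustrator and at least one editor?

Unrestricted: C(10,7) = 120 ways to pick any 7 of the 10.
Subtract selections that omit an entire group: no illustrators → C(7,7) = 1; no editors → C(3,7) = 0.
Both groups omitted at once is impossible, so 120 − 1 = 119.

119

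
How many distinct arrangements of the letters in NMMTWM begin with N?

With the first slot taken by N, it remains to arrange the other 5 letters (MMTWM).
Those 5 letters have M appearing 3 times, giving (5)!/(3!) = 20.

20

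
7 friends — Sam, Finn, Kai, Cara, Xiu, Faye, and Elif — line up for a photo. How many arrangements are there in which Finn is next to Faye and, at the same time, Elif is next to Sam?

480

Treat {Finn,Faye} as one block (2 orders) and {Elif,Sam} as another (2 orders).
That leaves 5 units to arrange: 2 × 2 × 5! = 4 × 120 = 480.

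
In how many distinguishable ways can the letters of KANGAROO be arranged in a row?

10080

KANGAROO has 8 letters with A appearing twice and O appearing twice.
So there are 8! / (2!·2!) = 10080 distinguishable arrangements.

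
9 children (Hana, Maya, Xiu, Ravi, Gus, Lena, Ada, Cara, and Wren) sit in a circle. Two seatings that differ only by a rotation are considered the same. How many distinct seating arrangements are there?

40320

Fix one person's seat to break rotational symmetry; the remaining 8 people can be arranged in (8)! = 40320 ways.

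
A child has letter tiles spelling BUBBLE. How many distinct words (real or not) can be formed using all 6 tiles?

The 6 letters of BUBBLE have repeats: B appearing 3 times.
The number of distinct arrangements is 6!/(3!) = 720/6 = 120.

120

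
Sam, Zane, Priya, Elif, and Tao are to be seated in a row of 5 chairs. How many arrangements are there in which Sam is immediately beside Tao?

Place the 3 others and the Sam-Tao pair as 4 objects in a line; the pair has 2 internal arrangements.
So the count is 2·(4)! = 48.

48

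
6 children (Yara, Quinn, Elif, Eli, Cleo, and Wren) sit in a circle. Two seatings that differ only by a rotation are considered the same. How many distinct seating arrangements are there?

Fix one person's seat to break rotational symmetry; the remaining 5 people can be arranged in (5)! = 120 ways.

120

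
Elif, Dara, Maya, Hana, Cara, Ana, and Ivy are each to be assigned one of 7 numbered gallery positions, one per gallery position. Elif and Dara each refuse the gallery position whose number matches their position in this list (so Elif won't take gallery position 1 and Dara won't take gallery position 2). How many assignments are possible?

3720

Let Aᵢ (for i ∈ {1, 2}) be the placements that put person i in their forbidden gallery position. Any j of these fix j positions, leaving (7−j)! ways to fill the rest, and there are C(2,j) ways to pick which j.
By inclusion–exclusion, the number of valid placements is Σ_{j=0}^{2} (−1)^j C(2,j)·(7−j)!.
Computing: 5040 − 1440 + 120 = 3720.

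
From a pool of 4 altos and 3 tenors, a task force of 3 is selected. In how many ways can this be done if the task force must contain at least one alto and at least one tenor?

Total 3-person selections from all 7: C(7,3) = 35.
Selections missing a whole group: no altos → C(3,3) = 1; no tenors → C(4,3) = 4.
Both groups omitted at once is impossible, so 35 − 5 = 30.

30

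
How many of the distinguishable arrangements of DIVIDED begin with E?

Fix E in the first position and arrange the remaining 6 letters.
Those 6 letters have D appearing 3 times and I appearing twice, giving (6)!/(3!·2!) = 60.

60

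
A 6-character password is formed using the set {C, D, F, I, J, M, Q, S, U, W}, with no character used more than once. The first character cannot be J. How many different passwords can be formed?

136080

The first character has 10−1 = 9 choices (anything except J).
The remaining 5 characters are filled from the other 9 symbols without repetition: 9 × 8 × 7 × 6 × 5 = 15120.
Total: 9 × 15120 = 136080.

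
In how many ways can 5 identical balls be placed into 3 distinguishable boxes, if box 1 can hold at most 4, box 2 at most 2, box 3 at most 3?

Without the upper bounds there are C(7,2) = 21 ways to split 5 among 3 boxes.
Subtract solutions that violate a single cap (substitute x_i' = x_i − (cap_i+1)): x_1 ≥ 5 gives C(2,2) = 1; x_2 ≥ 3 gives C(4,2) = 6; x_3 ≥ 4 gives C(3,2) = 3. Together 10.
No two caps can be exceeded simultaneously, so the pair terms are all 0.
By inclusion–exclusion the count is 21 − 10 + 0 = 11.

11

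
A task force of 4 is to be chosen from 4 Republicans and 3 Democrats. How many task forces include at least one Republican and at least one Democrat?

34

Total 4-person selections from all 7: C(7,4) = 35.
Selections missing a whole group: no Republicans → C(3,4) = 0; no Democrats → C(4,4) = 1.
Both groups omitted at once is impossible, so 35 − 1 = 34.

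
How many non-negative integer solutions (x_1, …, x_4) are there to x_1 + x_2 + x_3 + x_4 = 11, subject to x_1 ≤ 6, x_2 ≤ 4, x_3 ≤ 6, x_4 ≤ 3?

102

Ignoring the caps, the number of non-negative solutions to x_1+…+x_4 = 11 is C(14,3) = 364.
Subtract solutions that violate a single cap (substitute x_i' = x_i − (cap_i+1)): x_1 ≥ 7 gives C(7,3) = 35; x_2 ≥ 5 gives C(9,3) = 84; x_3 ≥ 7 gives C(7,3) = 35; x_4 ≥ 4 gives C(10,3) = 120. Together 274.
Add back pairs where two caps are both exceeded: 0 + 0 + 1 + 0 + 10 + 1 = 12.
By inclusion–exclusion the count is 364 − 274 + 12 = 102.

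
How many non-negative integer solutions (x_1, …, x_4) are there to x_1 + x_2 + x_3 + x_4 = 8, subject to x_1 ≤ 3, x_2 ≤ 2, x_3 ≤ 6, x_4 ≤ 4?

By stars and bars, unrestricted non-negative solutions to x_1+…+x_4 = 8 number C(8+3,3) = 165.
Subtract solutions that violate a single cap (substitute x_i' = x_i − (cap_i+1)): x_1 ≥ 4 gives C(7,3) = 35; x_2 ≥ 3 gives C(8,3) = 56; x_3 ≥ 7 gives C(4,3) = 4; x_4 ≥ 5 gives C(6,3) = 20. Together 115.
Add back pairs where two caps are both exceeded: 4 + 0 + 0 + 0 + 1 + 0 = 5.
By inclusion–exclusion the count is 165 − 115 + 5 = 55.

55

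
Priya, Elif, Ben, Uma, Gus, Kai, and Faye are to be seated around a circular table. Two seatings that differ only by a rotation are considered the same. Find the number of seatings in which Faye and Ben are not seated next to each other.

Without the restriction there are (6)! = 720 seatings.
Those with Faye next to Ben: fuse the pair into one unit and seat 6 units around a circle — 2·(5)! = 240.
Subtracting, 720 − 240 = 480.

480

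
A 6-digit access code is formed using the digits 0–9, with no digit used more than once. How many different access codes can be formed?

Choose and order 6 of the 10 symbols: the first digit has 10 options, the next 9, and so on down to 5.
That product is 10 × 9 × 8 × 7 × 6 × 5 = 151200.

151200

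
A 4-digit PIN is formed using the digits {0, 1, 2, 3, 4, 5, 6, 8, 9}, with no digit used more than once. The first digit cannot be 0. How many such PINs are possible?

2688

The first digit has 9−1 = 8 choices (anything except 0).
The remaining 3 digits are filled from the other 8 symbols without repetition: 8 × 7 × 6 = 336.
Total: 8 × 336 = 2688.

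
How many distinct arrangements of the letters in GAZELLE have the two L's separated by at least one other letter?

There are 7!/(2!·2!) = 1260 arrangements of GAZELLE in total.
Arrangements with the L's together: treat LL as one letter, giving (6)!/(2!) = 360.
Hence 1260 − 360 = 900.

900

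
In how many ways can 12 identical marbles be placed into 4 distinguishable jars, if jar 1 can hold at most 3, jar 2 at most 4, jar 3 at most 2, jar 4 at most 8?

41

Without the upper bounds there are C(15,3) = 455 ways to split 12 among 4 jars.
Subtract solutions that violate a single cap (substitute x_i' = x_i − (cap_i+1)): x_1 ≥ 4 gives C(11,3) = 165; x_2 ≥ 5 gives C(10,3) = 120; x_3 ≥ 3 gives C(12,3) = 220; x_4 ≥ 9 gives C(6,3) = 20. Together 525.
Add back pairs where two caps are both exceeded: 20 + 56 + 0 + 35 + 0 + 1 = 112.
Subtract triples: 1 + 0 + 0 + 0 = 1.
By inclusion–exclusion the count is 455 − 525 + 112 − 1 = 41.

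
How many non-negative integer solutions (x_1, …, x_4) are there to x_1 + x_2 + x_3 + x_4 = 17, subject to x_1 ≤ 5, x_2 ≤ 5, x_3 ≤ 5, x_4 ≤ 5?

20

Without the upper bounds there are C(20,3) = 1140 ways to split 17 among 4 variables.
Subtract solutions that violate a single cap (substitute x_i' = x_i − (cap_i+1)): x_1 ≥ 6 gives C(14,3) = 364; x_2 ≥ 6 gives C(14,3) = 364; x_3 ≥ 6 gives C(14,3) = 364; x_4 ≥ 6 gives C(14,3) = 364. Together 1456.
Add back pairs where two caps are both exceeded: 56 + 56 + 56 + 56 + 56 + 56 = 336.
By inclusion–exclusion the count is 1140 − 1456 + 336 = 20.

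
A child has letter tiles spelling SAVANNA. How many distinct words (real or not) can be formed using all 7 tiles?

SAVANNA has 7 letters with A appearing 3 times and N appearing twice.
So there are 7! / (3!·2!) = 420 distinguishable arrangements.

420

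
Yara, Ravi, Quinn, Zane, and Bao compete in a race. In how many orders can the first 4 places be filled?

This is an ordered selection of 4 from 5: P(5,4).
That gives 5 × 4 × 3 × 2 = 120.

120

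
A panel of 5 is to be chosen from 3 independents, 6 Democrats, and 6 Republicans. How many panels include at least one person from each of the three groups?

Unrestricted: C(15,5) = 3003 ways to pick any 5 of the 15.
Subtract selections that omit an entire group: no independents → C(12,5) = 792; no Democrats → C(9,5) = 126; no Republicans → C(9,5) = 126.
Add back selections omitting two groups (i.e. drawn from a single group): C(3,5) + C(6,5) + C(6,5) = 12.
By inclusion–exclusion: 3003 − 1044 + 12 = 1971.

1971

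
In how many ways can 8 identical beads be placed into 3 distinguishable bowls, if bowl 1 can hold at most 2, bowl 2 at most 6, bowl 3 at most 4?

By stars and bars, unrestricted non-negative solutions to x_1+…+x_3 = 8 number C(8+2,2) = 45.
Subtract solutions that violate a single cap (substitute x_i' = x_i − (cap_i+1)): x_1 ≥ 3 gives C(7,2) = 21; x_2 ≥ 7 gives C(3,2) = 3; x_3 ≥ 5 gives C(5,2) = 10. Together 34.
Add back pairs where two caps are both exceeded: 0 + 1 + 0 = 1.
By inclusion–exclusion the count is 45 − 34 + 1 = 12.

12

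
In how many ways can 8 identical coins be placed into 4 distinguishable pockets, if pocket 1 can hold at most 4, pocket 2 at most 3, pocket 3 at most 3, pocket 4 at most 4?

Ignoring the caps, the number of non-negative solutions to x_1+…+x_4 = 8 is C(11,3) = 165.
Subtract solutions that violate a single cap (substitute x_i' = x_i − (cap_i+1)): x_1 ≥ 5 gives C(6,3) = 20; x_2 ≥ 4 gives C(7,3) = 35; x_3 ≥ 4 gives C(7,3) = 35; x_4 ≥ 5 gives C(6,3) = 20. Together 110.
Add back pairs where two caps are both exceeded: 0 + 0 + 0 + 1 + 0 + 0 = 1.
By inclusion–exclusion the count is 165 − 110 + 1 = 56.

56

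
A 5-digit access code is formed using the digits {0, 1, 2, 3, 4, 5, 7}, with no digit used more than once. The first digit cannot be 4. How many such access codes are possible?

The first digit has 7−1 = 6 choices (anything except 4).
The remaining 4 digits are filled from the other 6 symbols without repetition: 6 × 5 × 4 × 3 = 360.
Total: 6 × 360 = 2160.

2160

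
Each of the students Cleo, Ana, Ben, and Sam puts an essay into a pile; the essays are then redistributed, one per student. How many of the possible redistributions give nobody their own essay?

Let Aᵢ be the assignments in which student i gets their own essay. We want the size of the complement of A₁∪…∪A_4.
By inclusion–exclusion this is Σ_{j=0}^{4} (−1)^j C(4,j)·(4−j)!.
Computing: 24 − 24 + 12 − 4 + 1 = 9.

9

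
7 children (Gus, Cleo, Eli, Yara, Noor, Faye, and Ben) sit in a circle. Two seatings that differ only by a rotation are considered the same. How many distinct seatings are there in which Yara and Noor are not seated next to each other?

All circular seatings of 7 people number (6)! = 720.
Seatings with Yara beside Noor: treat them as a block with 2 internal orders, giving 2 × (5)! = 240.
Subtracting, 720 − 240 = 480.

480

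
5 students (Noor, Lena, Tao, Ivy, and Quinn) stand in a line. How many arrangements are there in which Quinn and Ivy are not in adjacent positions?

72

Of the 5! = 120 arrangements, those with Quinn and Ivy adjacent number 2 × 4! = 48 (treat the pair as a block with 2 internal orders).
Complementary counting: 120 − 48 = 72.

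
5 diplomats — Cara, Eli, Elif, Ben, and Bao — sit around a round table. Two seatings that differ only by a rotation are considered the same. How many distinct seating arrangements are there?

Fix one person's seat to break rotational symmetry; the remaining 4 people can be arranged in (4)! = 24 ways.

24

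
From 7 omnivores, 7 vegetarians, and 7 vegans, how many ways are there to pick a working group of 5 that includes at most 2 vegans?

Split by how many vegans are chosen (0 through 2).
Sum: C(7,0)·C(14,5) + C(7,1)·C(14,4) + C(7,2)·C(14,3) = 2002 + 7007 + 7644 = 16653.

16653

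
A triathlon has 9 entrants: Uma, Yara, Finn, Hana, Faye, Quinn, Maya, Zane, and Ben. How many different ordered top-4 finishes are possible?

3024

There are 9 choices for 1st place, 8 for 2nd, and so on down to 6 for position 4.
That gives 9 × 8 × 7 × 6 = 3024.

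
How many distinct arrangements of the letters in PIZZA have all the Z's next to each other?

24

Treat the 2 copies of Z as a single block. The multiset to arrange is then {ZZ, A, I, P}, 4 items in all.
All 4 items are distinct, so there are (4)! = 24 arrangements.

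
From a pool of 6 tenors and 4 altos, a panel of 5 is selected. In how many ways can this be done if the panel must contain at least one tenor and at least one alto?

Unrestricted: C(10,5) = 252 ways to pick any 5 of the 10.
Subtract selections that omit an entire group: no tenors → C(4,5) = 0; no altos → C(6,5) = 6.
Both groups omitted at once is impossible, so 252 − 6 = 246.

246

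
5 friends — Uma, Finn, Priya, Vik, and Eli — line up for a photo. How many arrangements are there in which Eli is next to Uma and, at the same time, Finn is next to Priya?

24

Treat {Eli,Uma} as one block (2 orders) and {Finn,Priya} as another (2 orders).
That leaves 3 units to arrange: 2 × 2 × 3! = 4 × 6 = 24.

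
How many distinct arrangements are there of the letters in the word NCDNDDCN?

Letter multiplicities in NCDNDDCN: C×2, D×3, N×3.
Dividing 8! = 40320 by 3!·3!·2! = 72 for the repeated letters gives 560.

560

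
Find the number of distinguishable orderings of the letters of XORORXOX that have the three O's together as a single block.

60

Treat the 3 copies of O as a single block. The multiset to arrange is then {OOO, R, R, X, X, X}, 6 items in all.
That gives (6)!/(3!·2!) = 60 arrangements.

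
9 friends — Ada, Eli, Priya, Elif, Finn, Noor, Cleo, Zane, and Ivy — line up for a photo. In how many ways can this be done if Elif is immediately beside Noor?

80640

Glue Elif and Noor into one block (2 internal orders), leaving 8 units to arrange in a row.
That gives 2 × 8! = 2 × 40320 = 80640.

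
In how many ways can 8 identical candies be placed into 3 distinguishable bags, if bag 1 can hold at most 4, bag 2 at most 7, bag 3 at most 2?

Ignoring the caps, the number of non-negative solutions to x_1+…+x_3 = 8 is C(10,2) = 45.
Subtract solutions that violate a single cap (substitute x_i' = x_i − (cap_i+1)): x_1 ≥ 5 gives C(5,2) = 10; x_2 ≥ 8 gives C(2,2) = 1; x_3 ≥ 3 gives C(7,2) = 21. Together 32.
Add back pairs where two caps are both exceeded: 0 + 1 + 0 = 1.
By inclusion–exclusion the count is 45 − 32 + 1 = 14.

14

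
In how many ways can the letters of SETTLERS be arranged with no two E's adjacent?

3780

There are 8!/(2!·2!·2!) = 5040 arrangements of SETTLERS in total.
If the two E's are adjacent, glue them into one block, leaving 7 items to arrange: (7)!/(2!·2!) = 1260 ways.
Hence 5040 − 1260 = 3780.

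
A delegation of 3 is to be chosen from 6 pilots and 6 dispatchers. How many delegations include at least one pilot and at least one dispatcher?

Unrestricted: C(12,3) = 220 ways to pick any 3 of the 12.
Subtract selections that omit an entire group: no pilots → C(6,3) = 20; no dispatchers → C(6,3) = 20.
Both groups omitted at once is impossible, so 220 − 40 = 180.

180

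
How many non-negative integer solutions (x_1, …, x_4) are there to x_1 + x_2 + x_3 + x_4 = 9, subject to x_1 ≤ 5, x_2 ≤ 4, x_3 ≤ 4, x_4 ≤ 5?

Ignoring the caps, the number of non-negative solutions to x_1+…+x_4 = 9 is C(12,3) = 220.
Subtract solutions that violate a single cap (substitute x_i' = x_i − (cap_i+1)): x_1 ≥ 6 gives C(6,3) = 20; x_2 ≥ 5 gives C(7,3) = 35; x_3 ≥ 5 gives C(7,3) = 35; x_4 ≥ 6 gives C(6,3) = 20. Together 110.
No two caps can be exceeded simultaneously, so the pair terms are all 0.
By inclusion–exclusion the count is 220 − 110 + 0 = 110.

110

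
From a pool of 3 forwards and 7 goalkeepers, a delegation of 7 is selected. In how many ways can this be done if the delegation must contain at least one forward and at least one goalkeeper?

119

With no constraint there are C(10,7) = 120 possible selections.
Subtract selections that omit an entire group: no forwards → C(7,7) = 1; no goalkeepers → C(3,7) = 0.
Both groups omitted at once is impossible, so 120 − 1 = 119.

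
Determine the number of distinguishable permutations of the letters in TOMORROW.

Letter multiplicities in TOMORROW: M×1, O×3, R×2, T×1, W×1.
So there are 8! / (3!·2!) = 3360 distinguishable arrangements.

3360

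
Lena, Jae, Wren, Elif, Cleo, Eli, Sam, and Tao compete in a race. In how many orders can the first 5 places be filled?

6720

There are 8 choices for 1st place, 7 for 2nd, and so on down to 4 for position 5.
That gives 8 × 7 × 6 × 5 × 4 = 6720.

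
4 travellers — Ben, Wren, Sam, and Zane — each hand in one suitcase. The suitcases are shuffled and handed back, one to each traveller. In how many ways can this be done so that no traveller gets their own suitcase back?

9

Let Aᵢ be the assignments in which traveller i gets their own suitcase. We want the size of the complement of A₁∪…∪A_4.
By inclusion–exclusion this is Σ_{j=0}^{4} (−1)^j C(4,j)·(4−j)!.
Computing: 24 − 24 + 12 − 4 + 1 = 9.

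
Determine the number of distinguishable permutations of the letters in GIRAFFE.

2520

GIRAFFE has 7 letters with F appearing twice.
The number of distinct arrangements is 7!/(2!) = 5040/2 = 2520.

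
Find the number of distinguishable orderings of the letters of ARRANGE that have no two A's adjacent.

900

Total arrangements of ARRANGE: 7!/(2!·2!) = 1260.
If the two A's are adjacent, glue them into one block, leaving 6 items to arrange: (6)!/(2!) = 360 ways.
Hence 1260 − 360 = 900.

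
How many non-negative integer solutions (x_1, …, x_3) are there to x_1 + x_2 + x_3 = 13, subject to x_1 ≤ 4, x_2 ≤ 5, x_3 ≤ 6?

6

By stars and bars, unrestricted non-negative solutions to x_1+…+x_3 = 13 number C(13+2,2) = 105.
Subtract solutions that violate a single cap (substitute x_i' = x_i − (cap_i+1)): x_1 ≥ 5 gives C(10,2) = 45; x_2 ≥ 6 gives C(9,2) = 36; x_3 ≥ 7 gives C(8,2) = 28. Together 109.
Add back pairs where two caps are both exceeded: 6 + 3 + 1 = 10.
By inclusion–exclusion the count is 105 − 109 + 10 = 6.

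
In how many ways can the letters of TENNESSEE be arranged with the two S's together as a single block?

Treat the 2 copies of S as a single block. The multiset to arrange is then {SS, E, E, E, E, N, N, T}, 8 items in all.
That gives (8)!/(4!·2!) = 840 arrangements.

840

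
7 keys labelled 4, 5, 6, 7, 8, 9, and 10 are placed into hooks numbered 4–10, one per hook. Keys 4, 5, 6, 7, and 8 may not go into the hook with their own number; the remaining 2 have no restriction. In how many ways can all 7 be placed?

Let Aᵢ (for 4 ≤ i ≤ 8) be the placements that put key i in its forbidden hook. Any j of these fix j positions, leaving (7−j)! ways to fill the rest, and there are C(5,j) ways to pick which j.
By inclusion–exclusion, the number of valid placements is Σ_{j=0}^{5} (−1)^j C(5,j)·(7−j)!.
Computing: 5040 − 3600 + 1200 − 240 + 30 − 2 = 2428.

2428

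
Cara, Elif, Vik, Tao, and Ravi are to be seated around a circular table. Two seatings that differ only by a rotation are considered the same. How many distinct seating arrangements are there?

24

Seat Cara anywhere (absorbing the rotational symmetry), then permute the other 4: (4)! = 24.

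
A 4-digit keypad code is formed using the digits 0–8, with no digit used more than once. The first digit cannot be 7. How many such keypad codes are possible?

2688

The first digit has 9−1 = 8 choices (anything except 7).
The remaining 3 digits are filled from the other 8 symbols without repetition: 8 × 7 × 6 = 336.
Total: 8 × 336 = 2688.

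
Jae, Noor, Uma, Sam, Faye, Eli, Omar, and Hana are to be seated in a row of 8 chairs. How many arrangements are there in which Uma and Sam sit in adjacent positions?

Place the 6 others and the Uma-Sam pair as 7 objects in a line; the pair has 2 internal arrangements.
So the count is 2·(7)! = 10080.

10080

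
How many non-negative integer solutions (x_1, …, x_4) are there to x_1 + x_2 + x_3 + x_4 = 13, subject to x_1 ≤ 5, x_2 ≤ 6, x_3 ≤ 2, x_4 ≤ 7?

80

Without the upper bounds there are C(16,3) = 560 ways to split 13 among 4 variables.
Subtract solutions that violate a single cap (substitute x_i' = x_i − (cap_i+1)): x_1 ≥ 6 gives C(10,3) = 120; x_2 ≥ 7 gives C(9,3) = 84; x_3 ≥ 3 gives C(13,3) = 286; x_4 ≥ 8 gives C(8,3) = 56. Together 546.
Add back pairs where two caps are both exceeded: 1 + 35 + 0 + 20 + 0 + 10 = 66.
By inclusion–exclusion the count is 560 − 546 + 66 = 80.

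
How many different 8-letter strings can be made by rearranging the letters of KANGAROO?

10080

The 8 letters of KANGAROO have repeats: A appearing twice and O appearing twice.
Dividing 8! = 40320 by 2!·2! = 4 for the repeated letters gives 10080.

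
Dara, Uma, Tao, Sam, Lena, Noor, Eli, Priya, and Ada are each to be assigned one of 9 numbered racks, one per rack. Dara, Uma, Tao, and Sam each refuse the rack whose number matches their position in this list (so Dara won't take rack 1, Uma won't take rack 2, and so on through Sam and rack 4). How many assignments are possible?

229080

Let Aᵢ (for 1 ≤ i ≤ 4) be the placements that put person i in their forbidden rack. Any j of these fix j positions, leaving (9−j)! ways to fill the rest, and there are C(4,j) ways to pick which j.
By inclusion–exclusion, the number of valid placements is Σ_{j=0}^{4} (−1)^j C(4,j)·(9−j)!.
Computing: 362880 − 161280 + 30240 − 2880 + 120 = 229080.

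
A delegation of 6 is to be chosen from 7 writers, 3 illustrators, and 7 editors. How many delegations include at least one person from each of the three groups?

With no constraint there are C(17,6) = 12376 possible selections.
Subtract selections that omit an entire group: no writers → C(10,6) = 210; no illustrators → C(14,6) = 3003; no editors → C(10,6) = 210.
Add back selections omitting two groups (i.e. drawn from a single group): C(7,6) + C(3,6) + C(7,6) = 14.
By inclusion–exclusion: 12376 − 3423 + 14 = 8967.

8967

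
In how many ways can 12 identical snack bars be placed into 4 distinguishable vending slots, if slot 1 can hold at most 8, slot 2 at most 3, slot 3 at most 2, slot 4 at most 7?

77

Without the upper bounds there are C(15,3) = 455 ways to split 12 among 4 vending slots.
Subtract solutions that violate a single cap (substitute x_i' = x_i − (cap_i+1)): x_1 ≥ 9 gives C(6,3) = 20; x_2 ≥ 4 gives C(11,3) = 165; x_3 ≥ 3 gives C(12,3) = 220; x_4 ≥ 8 gives C(7,3) = 35. Together 440.
Add back pairs where two caps are both exceeded: 0 + 1 + 0 + 56 + 1 + 4 = 62.
By inclusion–exclusion the count is 455 − 440 + 62 = 77.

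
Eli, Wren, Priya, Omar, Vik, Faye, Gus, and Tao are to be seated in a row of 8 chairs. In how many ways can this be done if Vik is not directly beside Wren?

Of the 8! = 40320 arrangements, those with Vik and Wren adjacent number 2 × 7! = 10080 (treat the pair as a block with 2 internal orders).
So 40320 − 10080 = 30240 arrangements keep them apart.

30240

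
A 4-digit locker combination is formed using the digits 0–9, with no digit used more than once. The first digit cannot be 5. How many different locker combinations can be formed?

4536

The first digit has 10−1 = 9 choices (anything except 5).
The remaining 3 digits are filled from the other 9 symbols without repetition: 9 × 8 × 7 = 504.
Total: 9 × 504 = 4536.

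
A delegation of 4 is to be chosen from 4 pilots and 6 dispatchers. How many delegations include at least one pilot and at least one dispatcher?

194

Total 4-person selections from all 10: C(10,4) = 210.
Subtract selections that omit an entire group: no pilots → C(6,4) = 15; no dispatchers → C(4,4) = 1.
Both groups omitted at once is impossible, so 210 − 16 = 194.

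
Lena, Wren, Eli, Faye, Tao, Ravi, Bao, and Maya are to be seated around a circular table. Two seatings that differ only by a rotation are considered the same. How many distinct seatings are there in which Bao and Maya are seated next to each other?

Treat {Bao, Maya} as one unit (2 internal orders) and seat the resulting 7 units around the table: (6)! circular arrangements.
So 2 × (6)! = 2 × 720 = 1440.

1440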